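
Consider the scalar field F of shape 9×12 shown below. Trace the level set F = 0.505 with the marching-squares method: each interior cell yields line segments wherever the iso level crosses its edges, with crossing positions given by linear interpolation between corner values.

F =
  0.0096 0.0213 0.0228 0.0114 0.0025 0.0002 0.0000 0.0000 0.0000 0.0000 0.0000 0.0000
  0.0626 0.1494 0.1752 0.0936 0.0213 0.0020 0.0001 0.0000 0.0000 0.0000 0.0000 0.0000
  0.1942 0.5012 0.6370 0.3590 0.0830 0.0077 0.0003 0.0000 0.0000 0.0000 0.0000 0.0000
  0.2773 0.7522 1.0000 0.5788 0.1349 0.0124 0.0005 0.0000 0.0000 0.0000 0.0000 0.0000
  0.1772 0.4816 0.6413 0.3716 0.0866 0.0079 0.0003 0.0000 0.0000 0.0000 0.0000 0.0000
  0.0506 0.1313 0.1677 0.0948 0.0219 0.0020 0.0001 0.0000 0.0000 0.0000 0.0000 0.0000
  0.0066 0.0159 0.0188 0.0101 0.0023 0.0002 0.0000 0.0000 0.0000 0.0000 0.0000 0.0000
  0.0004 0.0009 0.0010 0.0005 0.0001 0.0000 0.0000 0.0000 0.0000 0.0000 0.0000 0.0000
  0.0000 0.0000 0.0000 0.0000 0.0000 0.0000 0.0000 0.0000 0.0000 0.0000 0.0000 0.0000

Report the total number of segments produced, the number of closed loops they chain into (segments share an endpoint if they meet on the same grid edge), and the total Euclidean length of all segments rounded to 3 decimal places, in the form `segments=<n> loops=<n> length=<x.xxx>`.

cell (1,1): code 0100 → (1.714,2.000)–(2.000,1.028)
cell (1,2): code 1000 → (2.000,2.475)–(1.714,2.000)
cell (2,0): code 0100 → (2.015,1.000)–(3.000,0.479)
cell (2,1): code 1110 → (2.000,1.028)–(2.015,1.000)
cell (2,2): code 1101 → (2.664,3.000)–(2.000,2.475)
cell (2,3): code 1000 → (3.000,3.166)–(2.664,3.000)
cell (3,0): code 0010 → (3.000,0.479)–(3.914,1.000)
cell (3,1): code 0111 → (3.914,1.000)–(4.000,1.147)
cell (3,2): code 1011 → (4.000,2.505)–(3.356,3.000)
cell (3,3): code 0001 → (3.356,3.000)–(3.000,3.166)
cell (4,1): code 0010 → (4.000,1.147)–(4.288,2.000)
cell (4,2): code 0001 → (4.288,2.000)–(4.000,2.505)
total: 12 segments, chained into 1 closed loop(s), length Σ = 7.843389

segments=12 loops=1 length=7.843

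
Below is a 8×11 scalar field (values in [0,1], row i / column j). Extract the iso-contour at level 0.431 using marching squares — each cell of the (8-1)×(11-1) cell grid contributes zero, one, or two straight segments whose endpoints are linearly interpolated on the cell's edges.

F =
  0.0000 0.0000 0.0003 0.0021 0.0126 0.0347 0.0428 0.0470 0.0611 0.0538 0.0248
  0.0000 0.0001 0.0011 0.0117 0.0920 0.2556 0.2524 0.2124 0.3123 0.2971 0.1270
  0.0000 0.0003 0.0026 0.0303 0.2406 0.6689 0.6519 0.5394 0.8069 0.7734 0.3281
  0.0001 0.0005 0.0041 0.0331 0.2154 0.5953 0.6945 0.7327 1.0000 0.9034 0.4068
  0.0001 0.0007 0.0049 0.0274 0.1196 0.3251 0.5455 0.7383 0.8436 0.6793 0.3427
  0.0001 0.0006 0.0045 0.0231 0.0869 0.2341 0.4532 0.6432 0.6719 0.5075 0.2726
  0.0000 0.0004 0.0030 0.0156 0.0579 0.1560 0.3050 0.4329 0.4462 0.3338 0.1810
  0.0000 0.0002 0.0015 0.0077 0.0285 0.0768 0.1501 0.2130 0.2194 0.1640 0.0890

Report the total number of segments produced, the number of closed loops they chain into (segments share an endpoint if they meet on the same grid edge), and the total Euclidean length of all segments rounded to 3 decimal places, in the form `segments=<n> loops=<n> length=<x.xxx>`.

cell (1,4): code 0100 → (1.424,5.000)–(2.000,4.445)
cell (1,5): code 1100 → (1.447,6.000)–(1.424,5.000)
cell (1,6): code 1100 → (1.669,7.000)–(1.447,6.000)
cell (1,7): code 1100 → (1.240,8.000)–(1.669,7.000)
cell (1,8): code 1100 → (1.281,9.000)–(1.240,8.000)
cell (1,9): code 1000 → (2.000,9.769)–(1.281,9.000)
cell (2,4): code 0110 → (2.000,4.445)–(3.000,4.568)
cell (2,9): code 1001 → (3.000,9.951)–(2.000,9.769)
cell (3,4): code 0010 → (3.000,4.568)–(3.608,5.000)
cell (3,5): code 0111 → (3.608,5.000)–(4.000,5.480)
cell (3,9): code 1001 → (4.000,9.738)–(3.000,9.951)
cell (4,5): code 0110 → (4.000,5.480)–(5.000,5.899)
cell (4,9): code 1001 → (5.000,9.326)–(4.000,9.738)
cell (5,5): code 0010 → (5.000,5.899)–(5.150,6.000)
cell (5,6): code 0111 → (5.150,6.000)–(6.000,6.985)
cell (5,8): code 1011 → (6.000,8.135)–(5.440,9.000)
cell (5,9): code 0001 → (5.440,9.000)–(5.000,9.326)
cell (6,6): code 0010 → (6.000,6.985)–(6.009,7.000)
cell (6,7): code 0011 → (6.009,7.000)–(6.067,8.000)
cell (6,8): code 0001 → (6.067,8.000)–(6.000,8.135)
total: 20 segments, chained into 1 closed loop(s), length Σ = 16.773826

segments=20 loops=1 length=16.774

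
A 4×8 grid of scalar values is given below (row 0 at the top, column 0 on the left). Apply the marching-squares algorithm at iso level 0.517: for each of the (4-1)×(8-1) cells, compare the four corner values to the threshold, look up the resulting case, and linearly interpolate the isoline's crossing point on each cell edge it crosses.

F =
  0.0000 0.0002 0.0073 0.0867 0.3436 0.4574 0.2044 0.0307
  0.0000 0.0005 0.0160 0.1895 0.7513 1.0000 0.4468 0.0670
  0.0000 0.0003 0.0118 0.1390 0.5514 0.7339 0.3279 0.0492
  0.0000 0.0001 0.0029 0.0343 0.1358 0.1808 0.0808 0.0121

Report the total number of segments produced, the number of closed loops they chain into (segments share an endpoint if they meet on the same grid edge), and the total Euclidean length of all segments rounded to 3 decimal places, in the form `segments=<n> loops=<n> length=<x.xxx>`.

cell (0,3): code 0100 → (0.425,4.000)–(1.000,3.583)
cell (0,4): code 1100 → (0.110,5.000)–(0.425,4.000)
cell (0,5): code 1000 → (1.000,5.873)–(0.110,5.000)
cell (1,3): code 0110 → (1.000,3.583)–(2.000,3.917)
cell (1,5): code 1001 → (2.000,5.534)–(1.000,5.873)
cell (2,3): code 0010 → (2.000,3.917)–(2.083,4.000)
cell (2,4): code 0011 → (2.083,4.000)–(2.392,5.000)
cell (2,5): code 0001 → (2.392,5.000)–(2.000,5.534)
total: 8 segments, chained into 1 closed loop(s), length Σ = 6.942559

segments=8 loops=1 length=6.943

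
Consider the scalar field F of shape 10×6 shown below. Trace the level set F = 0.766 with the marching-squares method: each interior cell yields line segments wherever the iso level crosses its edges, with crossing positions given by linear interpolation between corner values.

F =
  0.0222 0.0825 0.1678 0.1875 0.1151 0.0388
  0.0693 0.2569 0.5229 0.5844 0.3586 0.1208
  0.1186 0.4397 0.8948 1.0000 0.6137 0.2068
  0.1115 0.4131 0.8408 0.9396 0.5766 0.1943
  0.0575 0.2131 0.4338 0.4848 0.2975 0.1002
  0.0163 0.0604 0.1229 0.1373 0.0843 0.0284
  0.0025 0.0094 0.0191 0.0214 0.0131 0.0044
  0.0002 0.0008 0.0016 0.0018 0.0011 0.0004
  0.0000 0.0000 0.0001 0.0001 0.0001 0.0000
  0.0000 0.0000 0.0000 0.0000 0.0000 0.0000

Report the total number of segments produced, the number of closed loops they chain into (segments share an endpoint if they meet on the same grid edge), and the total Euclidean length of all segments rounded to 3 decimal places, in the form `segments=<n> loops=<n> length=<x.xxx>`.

cell (1,1): code 0100 → (1.654,2.000)–(2.000,1.717)
cell (1,2): code 1100 → (1.437,3.000)–(1.654,2.000)
cell (1,3): code 1000 → (2.000,3.606)–(1.437,3.000)
cell (2,1): code 0110 → (2.000,1.717)–(3.000,1.825)
cell (2,3): code 1001 → (3.000,3.478)–(2.000,3.606)
cell (3,1): code 0010 → (3.000,1.825)–(3.184,2.000)
cell (3,2): code 0011 → (3.184,2.000)–(3.382,3.000)
cell (3,3): code 0001 → (3.382,3.000)–(3.000,3.478)
total: 8 segments, chained into 1 closed loop(s), length Σ = 6.196394

segments=8 loops=1 length=6.196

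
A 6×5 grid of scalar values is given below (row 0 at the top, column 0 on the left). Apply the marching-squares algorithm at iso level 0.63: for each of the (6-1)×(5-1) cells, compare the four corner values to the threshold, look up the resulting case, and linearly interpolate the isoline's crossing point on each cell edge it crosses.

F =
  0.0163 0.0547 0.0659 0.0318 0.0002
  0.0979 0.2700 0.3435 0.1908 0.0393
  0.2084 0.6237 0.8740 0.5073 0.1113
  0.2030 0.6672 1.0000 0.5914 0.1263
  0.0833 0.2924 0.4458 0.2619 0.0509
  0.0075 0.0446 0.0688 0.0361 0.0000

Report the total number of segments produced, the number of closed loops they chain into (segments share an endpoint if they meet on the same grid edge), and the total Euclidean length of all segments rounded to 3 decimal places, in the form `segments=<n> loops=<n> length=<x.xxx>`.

segments=8 loops=1 length=6.324

cell (1,1): code 0100 → (1.540,2.000)–(2.000,1.025)
cell (1,2): code 1000 → (2.000,2.665)–(1.540,2.000)
cell (2,0): code 0100 → (2.145,1.000)–(3.000,0.920)
cell (2,1): code 1110 → (2.000,1.025)–(2.145,1.000)
cell (2,2): code 1001 → (3.000,2.906)–(2.000,2.665)
cell (3,0): code 0010 → (3.000,0.920)–(3.099,1.000)
cell (3,1): code 0011 → (3.099,1.000)–(3.668,2.000)
cell (3,2): code 0001 → (3.668,2.000)–(3.000,2.906)
total: 8 segments, chained into 1 closed loop(s), length Σ = 6.323967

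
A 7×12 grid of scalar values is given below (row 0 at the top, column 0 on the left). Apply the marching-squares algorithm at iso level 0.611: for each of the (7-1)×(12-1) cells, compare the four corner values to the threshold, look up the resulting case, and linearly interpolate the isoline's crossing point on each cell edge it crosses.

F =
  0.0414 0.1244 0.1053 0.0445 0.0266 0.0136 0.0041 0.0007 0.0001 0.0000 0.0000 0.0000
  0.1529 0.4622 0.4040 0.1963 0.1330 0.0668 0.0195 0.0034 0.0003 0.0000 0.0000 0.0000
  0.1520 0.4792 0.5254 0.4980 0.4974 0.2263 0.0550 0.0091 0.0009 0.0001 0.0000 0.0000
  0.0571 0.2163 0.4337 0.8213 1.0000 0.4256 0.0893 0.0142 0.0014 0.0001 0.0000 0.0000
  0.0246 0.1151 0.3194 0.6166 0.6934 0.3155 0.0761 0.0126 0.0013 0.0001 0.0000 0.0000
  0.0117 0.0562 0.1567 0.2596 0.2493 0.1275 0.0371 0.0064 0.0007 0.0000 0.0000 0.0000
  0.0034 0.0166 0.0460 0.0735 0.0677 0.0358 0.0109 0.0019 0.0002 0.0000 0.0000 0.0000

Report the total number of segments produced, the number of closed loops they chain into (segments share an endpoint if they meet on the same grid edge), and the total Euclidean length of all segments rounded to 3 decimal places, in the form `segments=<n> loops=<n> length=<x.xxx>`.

segments=8 loops=1 length=6.437

cell (2,2): code 0100 → (2.350,3.000)–(3.000,2.457)
cell (2,3): code 1100 → (2.226,4.000)–(2.350,3.000)
cell (2,4): code 1000 → (3.000,4.677)–(2.226,4.000)
cell (3,2): code 0110 → (3.000,2.457)–(4.000,2.981)
cell (3,4): code 1001 → (4.000,4.218)–(3.000,4.677)
cell (4,2): code 0010 → (4.000,2.981)–(4.016,3.000)
cell (4,3): code 0011 → (4.016,3.000)–(4.186,4.000)
cell (4,4): code 0001 → (4.186,4.000)–(4.000,4.218)
total: 8 segments, chained into 1 closed loop(s), length Σ = 6.437464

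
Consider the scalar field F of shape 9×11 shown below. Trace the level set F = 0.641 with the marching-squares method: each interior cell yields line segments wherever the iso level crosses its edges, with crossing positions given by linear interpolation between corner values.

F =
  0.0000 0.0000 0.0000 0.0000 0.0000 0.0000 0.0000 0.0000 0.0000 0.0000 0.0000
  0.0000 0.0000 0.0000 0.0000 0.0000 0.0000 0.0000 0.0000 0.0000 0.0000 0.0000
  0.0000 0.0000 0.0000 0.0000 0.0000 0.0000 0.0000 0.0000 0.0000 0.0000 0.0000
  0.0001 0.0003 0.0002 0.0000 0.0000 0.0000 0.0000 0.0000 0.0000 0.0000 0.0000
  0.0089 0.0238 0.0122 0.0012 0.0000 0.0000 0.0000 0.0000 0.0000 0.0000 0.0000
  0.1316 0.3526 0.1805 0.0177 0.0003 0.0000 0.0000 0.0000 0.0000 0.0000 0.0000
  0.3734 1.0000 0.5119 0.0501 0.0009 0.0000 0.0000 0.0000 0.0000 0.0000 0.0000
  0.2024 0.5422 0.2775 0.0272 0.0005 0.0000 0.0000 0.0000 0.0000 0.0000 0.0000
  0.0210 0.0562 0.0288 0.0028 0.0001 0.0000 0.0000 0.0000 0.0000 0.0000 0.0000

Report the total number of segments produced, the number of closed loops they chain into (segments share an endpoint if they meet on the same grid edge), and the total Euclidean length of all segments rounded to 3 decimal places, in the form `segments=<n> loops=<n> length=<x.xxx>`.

cell (5,0): code 0100 → (5.445,1.000)–(6.000,0.427)
cell (5,1): code 1000 → (6.000,1.736)–(5.445,1.000)
cell (6,0): code 0010 → (6.000,0.427)–(6.784,1.000)
cell (6,1): code 0001 → (6.784,1.000)–(6.000,1.736)
total: 4 segments, chained into 1 closed loop(s), length Σ = 3.764781

segments=4 loops=1 length=3.765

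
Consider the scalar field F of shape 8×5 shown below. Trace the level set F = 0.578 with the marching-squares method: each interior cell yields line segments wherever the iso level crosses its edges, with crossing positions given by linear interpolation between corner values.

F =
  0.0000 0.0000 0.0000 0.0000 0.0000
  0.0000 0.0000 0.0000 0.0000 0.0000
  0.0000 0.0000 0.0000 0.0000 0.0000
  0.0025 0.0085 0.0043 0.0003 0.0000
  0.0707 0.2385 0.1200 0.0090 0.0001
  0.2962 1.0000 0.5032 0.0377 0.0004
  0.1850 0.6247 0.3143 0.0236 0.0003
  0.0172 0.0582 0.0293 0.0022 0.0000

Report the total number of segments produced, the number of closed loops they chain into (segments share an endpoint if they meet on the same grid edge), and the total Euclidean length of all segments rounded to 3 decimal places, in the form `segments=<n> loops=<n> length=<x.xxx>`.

segments=6 loops=1 length=4.472

cell (4,0): code 0100 → (4.446,1.000)–(5.000,0.400)
cell (4,1): code 1000 → (5.000,1.849)–(4.446,1.000)
cell (5,0): code 0110 → (5.000,0.400)–(6.000,0.894)
cell (5,1): code 1001 → (6.000,1.150)–(5.000,1.849)
cell (6,0): code 0010 → (6.000,0.894)–(6.082,1.000)
cell (6,1): code 0001 → (6.082,1.000)–(6.000,1.150)
total: 6 segments, chained into 1 closed loop(s), length Σ = 4.471865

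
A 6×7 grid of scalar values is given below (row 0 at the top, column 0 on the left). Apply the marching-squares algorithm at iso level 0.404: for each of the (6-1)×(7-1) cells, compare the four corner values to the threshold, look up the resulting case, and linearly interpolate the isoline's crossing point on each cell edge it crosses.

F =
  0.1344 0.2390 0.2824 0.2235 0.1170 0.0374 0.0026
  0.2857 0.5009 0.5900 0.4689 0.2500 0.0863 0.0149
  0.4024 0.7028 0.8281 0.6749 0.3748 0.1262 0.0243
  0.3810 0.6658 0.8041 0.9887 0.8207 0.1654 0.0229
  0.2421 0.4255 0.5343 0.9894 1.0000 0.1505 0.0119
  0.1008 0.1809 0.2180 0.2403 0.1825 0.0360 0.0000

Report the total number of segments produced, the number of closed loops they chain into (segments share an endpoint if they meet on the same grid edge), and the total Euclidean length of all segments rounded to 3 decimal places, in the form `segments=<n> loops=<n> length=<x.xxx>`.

segments=16 loops=1 length=14.183

cell (0,0): code 0100 → (0.630,1.000)–(1.000,0.550)
cell (0,1): code 1100 → (0.395,2.000)–(0.630,1.000)
cell (0,2): code 1100 → (0.736,3.000)–(0.395,2.000)
cell (0,3): code 1000 → (1.000,3.296)–(0.736,3.000)
cell (1,0): code 0110 → (1.000,0.550)–(2.000,0.005)
cell (1,3): code 1001 → (2.000,3.903)–(1.000,3.296)
cell (2,0): code 0110 → (2.000,0.005)–(3.000,0.081)
cell (2,3): code 1101 → (2.065,4.000)–(2.000,3.903)
cell (2,4): code 1000 → (3.000,4.636)–(2.065,4.000)
cell (3,0): code 0110 → (3.000,0.081)–(4.000,0.883)
cell (3,4): code 1001 → (4.000,4.702)–(3.000,4.636)
cell (4,0): code 0010 → (4.000,0.883)–(4.088,1.000)
cell (4,1): code 0011 → (4.088,1.000)–(4.412,2.000)
cell (4,2): code 0011 → (4.412,2.000)–(4.781,3.000)
cell (4,3): code 0011 → (4.781,3.000)–(4.729,4.000)
cell (4,4): code 0001 → (4.729,4.000)–(4.000,4.702)
total: 16 segments, chained into 1 closed loop(s), length Σ = 14.183016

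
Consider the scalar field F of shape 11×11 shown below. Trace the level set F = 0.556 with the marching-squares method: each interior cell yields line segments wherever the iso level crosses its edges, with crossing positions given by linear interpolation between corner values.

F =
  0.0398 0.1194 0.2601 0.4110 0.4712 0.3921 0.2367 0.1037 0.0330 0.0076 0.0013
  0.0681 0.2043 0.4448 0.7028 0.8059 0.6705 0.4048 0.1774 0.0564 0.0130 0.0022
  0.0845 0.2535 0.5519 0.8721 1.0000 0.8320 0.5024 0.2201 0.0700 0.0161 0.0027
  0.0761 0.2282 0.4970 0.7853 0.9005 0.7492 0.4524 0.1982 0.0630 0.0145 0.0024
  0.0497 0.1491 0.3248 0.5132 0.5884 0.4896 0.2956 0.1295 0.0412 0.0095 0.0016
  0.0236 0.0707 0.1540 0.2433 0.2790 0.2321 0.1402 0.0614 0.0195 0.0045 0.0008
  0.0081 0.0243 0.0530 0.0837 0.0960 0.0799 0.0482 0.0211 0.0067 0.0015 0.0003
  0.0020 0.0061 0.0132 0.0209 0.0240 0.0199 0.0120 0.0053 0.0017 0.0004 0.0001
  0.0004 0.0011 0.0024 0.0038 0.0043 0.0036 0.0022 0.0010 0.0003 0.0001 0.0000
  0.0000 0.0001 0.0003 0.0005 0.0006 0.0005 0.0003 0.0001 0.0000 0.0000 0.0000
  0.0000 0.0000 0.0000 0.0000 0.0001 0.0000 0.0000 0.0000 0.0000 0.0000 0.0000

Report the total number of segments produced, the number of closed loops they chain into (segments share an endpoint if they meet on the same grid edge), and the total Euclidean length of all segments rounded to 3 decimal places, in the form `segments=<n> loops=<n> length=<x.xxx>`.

cell (0,2): code 0100 → (0.497,3.000)–(1.000,2.431)
cell (0,3): code 1100 → (0.253,4.000)–(0.497,3.000)
cell (0,4): code 1100 → (0.589,5.000)–(0.253,4.000)
cell (0,5): code 1000 → (1.000,5.431)–(0.589,5.000)
cell (1,2): code 0110 → (1.000,2.431)–(2.000,2.013)
cell (1,5): code 1001 → (2.000,5.837)–(1.000,5.431)
cell (2,2): code 0110 → (2.000,2.013)–(3.000,2.205)
cell (2,5): code 1001 → (3.000,5.651)–(2.000,5.837)
cell (3,2): code 0010 → (3.000,2.205)–(3.843,3.000)
cell (3,3): code 0111 → (3.843,3.000)–(4.000,3.569)
cell (3,4): code 1011 → (4.000,4.328)–(3.744,5.000)
cell (3,5): code 0001 → (3.744,5.000)–(3.000,5.651)
cell (4,3): code 0010 → (4.000,3.569)–(4.105,4.000)
cell (4,4): code 0001 → (4.105,4.000)–(4.000,4.328)
total: 14 segments, chained into 1 closed loop(s), length Σ = 11.882722

segments=14 loops=1 length=11.883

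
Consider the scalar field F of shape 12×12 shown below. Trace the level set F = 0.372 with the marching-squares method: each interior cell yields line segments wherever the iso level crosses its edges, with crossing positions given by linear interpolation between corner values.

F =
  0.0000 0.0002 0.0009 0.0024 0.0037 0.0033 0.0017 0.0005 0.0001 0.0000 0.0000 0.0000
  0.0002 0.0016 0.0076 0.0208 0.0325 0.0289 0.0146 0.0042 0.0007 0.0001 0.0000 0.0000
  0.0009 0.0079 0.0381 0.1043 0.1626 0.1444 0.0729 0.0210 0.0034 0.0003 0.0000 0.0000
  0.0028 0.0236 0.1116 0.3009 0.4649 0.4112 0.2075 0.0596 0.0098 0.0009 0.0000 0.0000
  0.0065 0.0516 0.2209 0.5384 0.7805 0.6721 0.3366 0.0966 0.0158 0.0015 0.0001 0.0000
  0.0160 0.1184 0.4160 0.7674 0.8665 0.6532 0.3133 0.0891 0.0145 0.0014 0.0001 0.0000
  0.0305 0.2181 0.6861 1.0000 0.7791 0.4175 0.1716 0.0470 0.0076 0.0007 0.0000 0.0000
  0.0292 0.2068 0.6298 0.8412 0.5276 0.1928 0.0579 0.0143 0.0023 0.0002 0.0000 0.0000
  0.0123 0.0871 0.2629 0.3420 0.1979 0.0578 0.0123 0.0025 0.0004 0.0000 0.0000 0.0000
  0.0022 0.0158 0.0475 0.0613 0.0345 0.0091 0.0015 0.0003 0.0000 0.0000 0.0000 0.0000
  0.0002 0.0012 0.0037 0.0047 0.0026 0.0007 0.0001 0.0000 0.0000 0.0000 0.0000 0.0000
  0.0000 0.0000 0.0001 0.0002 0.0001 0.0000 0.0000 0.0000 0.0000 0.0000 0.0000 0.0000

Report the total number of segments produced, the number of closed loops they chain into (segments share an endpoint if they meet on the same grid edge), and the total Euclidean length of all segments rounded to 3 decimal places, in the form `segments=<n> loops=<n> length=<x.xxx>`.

segments=18 loops=1 length=14.982

cell (2,3): code 0100 → (2.693,4.000)–(3.000,3.434)
cell (2,4): code 1100 → (2.853,5.000)–(2.693,4.000)
cell (2,5): code 1000 → (3.000,5.192)–(2.853,5.000)
cell (3,2): code 0100 → (3.299,3.000)–(4.000,2.476)
cell (3,3): code 1110 → (3.000,3.434)–(3.299,3.000)
cell (3,5): code 1001 → (4.000,5.894)–(3.000,5.192)
cell (4,1): code 0100 → (4.774,2.000)–(5.000,1.852)
cell (4,2): code 1110 → (4.000,2.476)–(4.774,2.000)
cell (4,5): code 1001 → (5.000,5.827)–(4.000,5.894)
cell (5,1): code 0110 → (5.000,1.852)–(6.000,1.329)
cell (5,5): code 1001 → (6.000,5.185)–(5.000,5.827)
cell (6,1): code 0110 → (6.000,1.329)–(7.000,1.391)
cell (6,4): code 1011 → (7.000,4.465)–(6.202,5.000)
cell (6,5): code 0001 → (6.202,5.000)–(6.000,5.185)
cell (7,1): code 0010 → (7.000,1.391)–(7.703,2.000)
cell (7,2): code 0011 → (7.703,2.000)–(7.940,3.000)
cell (7,3): code 0011 → (7.940,3.000)–(7.472,4.000)
cell (7,4): code 0001 → (7.472,4.000)–(7.000,4.465)
total: 18 segments, chained into 1 closed loop(s), length Σ = 14.982077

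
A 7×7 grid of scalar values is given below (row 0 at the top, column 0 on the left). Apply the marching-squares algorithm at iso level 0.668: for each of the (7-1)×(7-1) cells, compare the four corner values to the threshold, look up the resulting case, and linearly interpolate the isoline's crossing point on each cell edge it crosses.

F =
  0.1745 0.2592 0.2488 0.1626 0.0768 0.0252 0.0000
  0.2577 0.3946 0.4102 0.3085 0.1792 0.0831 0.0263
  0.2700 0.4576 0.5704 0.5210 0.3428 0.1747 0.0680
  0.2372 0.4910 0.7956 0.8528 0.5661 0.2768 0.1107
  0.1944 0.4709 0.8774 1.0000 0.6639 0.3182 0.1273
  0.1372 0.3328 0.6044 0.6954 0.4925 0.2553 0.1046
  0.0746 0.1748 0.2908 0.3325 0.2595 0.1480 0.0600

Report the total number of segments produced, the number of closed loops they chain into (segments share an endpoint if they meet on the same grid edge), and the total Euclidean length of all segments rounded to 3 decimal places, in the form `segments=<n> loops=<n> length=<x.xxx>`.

cell (2,1): code 0100 → (2.433,2.000)–(3.000,1.581)
cell (2,2): code 1100 → (2.443,3.000)–(2.433,2.000)
cell (2,3): code 1000 → (3.000,3.645)–(2.443,3.000)
cell (3,1): code 0110 → (3.000,1.581)–(4.000,1.485)
cell (3,3): code 1001 → (4.000,3.988)–(3.000,3.645)
cell (4,1): code 0010 → (4.000,1.485)–(4.767,2.000)
cell (4,2): code 0111 → (4.767,2.000)–(5.000,2.699)
cell (4,3): code 1001 → (5.000,3.135)–(4.000,3.988)
cell (5,2): code 0010 → (5.000,2.699)–(5.076,3.000)
cell (5,3): code 0001 → (5.076,3.000)–(5.000,3.135)
total: 10 segments, chained into 1 closed loop(s), length Σ = 8.058478

segments=10 loops=1 length=8.058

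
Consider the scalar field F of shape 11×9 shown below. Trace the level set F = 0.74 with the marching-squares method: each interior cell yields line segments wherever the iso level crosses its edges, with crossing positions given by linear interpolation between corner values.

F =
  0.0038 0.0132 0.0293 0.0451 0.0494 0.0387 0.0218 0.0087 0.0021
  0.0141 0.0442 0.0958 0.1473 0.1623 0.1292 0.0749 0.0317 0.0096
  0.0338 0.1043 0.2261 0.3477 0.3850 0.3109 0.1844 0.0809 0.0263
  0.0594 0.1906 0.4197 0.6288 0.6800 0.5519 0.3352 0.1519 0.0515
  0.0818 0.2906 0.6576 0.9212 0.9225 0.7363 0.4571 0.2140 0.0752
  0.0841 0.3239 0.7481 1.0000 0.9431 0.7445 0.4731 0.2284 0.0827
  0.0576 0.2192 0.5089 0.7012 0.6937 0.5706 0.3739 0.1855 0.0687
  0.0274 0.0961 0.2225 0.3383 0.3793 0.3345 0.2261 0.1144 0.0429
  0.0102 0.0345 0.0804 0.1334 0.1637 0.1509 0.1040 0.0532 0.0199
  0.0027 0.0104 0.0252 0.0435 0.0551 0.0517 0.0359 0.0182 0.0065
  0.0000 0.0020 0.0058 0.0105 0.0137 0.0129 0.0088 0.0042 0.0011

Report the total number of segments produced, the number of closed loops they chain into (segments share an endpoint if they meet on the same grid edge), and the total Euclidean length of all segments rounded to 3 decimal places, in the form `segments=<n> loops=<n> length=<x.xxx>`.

segments=12 loops=1 length=8.873

cell (3,2): code 0100 → (3.380,3.000)–(4.000,2.313)
cell (3,3): code 1100 → (3.247,4.000)–(3.380,3.000)
cell (3,4): code 1000 → (4.000,4.980)–(3.247,4.000)
cell (4,1): code 0100 → (4.910,2.000)–(5.000,1.981)
cell (4,2): code 1110 → (4.000,2.313)–(4.910,2.000)
cell (4,4): code 1101 → (4.451,5.000)–(4.000,4.980)
cell (4,5): code 1000 → (5.000,5.017)–(4.451,5.000)
cell (5,1): code 0010 → (5.000,1.981)–(5.034,2.000)
cell (5,2): code 0011 → (5.034,2.000)–(5.870,3.000)
cell (5,3): code 0011 → (5.870,3.000)–(5.814,4.000)
cell (5,4): code 0011 → (5.814,4.000)–(5.026,5.000)
cell (5,5): code 0001 → (5.026,5.000)–(5.000,5.017)
total: 12 segments, chained into 1 closed loop(s), length Σ = 8.873110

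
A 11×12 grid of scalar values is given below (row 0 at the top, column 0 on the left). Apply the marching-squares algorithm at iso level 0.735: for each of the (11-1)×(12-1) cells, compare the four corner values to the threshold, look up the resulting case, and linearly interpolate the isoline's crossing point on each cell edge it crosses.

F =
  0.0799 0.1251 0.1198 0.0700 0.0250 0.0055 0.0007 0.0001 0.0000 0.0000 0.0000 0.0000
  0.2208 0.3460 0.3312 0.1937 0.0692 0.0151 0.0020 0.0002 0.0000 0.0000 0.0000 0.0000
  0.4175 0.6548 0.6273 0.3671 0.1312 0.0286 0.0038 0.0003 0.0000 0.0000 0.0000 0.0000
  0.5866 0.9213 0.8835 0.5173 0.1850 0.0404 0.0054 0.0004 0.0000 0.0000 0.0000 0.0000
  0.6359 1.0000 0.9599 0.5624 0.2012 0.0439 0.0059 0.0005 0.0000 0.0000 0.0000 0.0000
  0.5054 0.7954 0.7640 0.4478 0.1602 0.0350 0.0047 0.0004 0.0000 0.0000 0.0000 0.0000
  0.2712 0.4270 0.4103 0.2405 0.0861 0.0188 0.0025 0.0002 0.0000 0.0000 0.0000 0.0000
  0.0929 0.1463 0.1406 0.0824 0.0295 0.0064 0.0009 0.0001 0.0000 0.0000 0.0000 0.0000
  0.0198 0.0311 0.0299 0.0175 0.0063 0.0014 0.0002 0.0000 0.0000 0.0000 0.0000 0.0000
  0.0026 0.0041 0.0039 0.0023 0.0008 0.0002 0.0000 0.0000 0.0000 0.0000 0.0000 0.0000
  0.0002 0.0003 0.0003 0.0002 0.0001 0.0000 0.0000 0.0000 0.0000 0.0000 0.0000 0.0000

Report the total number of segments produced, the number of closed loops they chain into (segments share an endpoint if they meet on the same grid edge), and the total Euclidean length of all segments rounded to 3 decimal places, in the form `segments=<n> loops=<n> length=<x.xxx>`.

segments=10 loops=1 length=8.260

cell (2,0): code 0100 → (2.301,1.000)–(3.000,0.443)
cell (2,1): code 1100 → (2.420,2.000)–(2.301,1.000)
cell (2,2): code 1000 → (3.000,2.406)–(2.420,2.000)
cell (3,0): code 0110 → (3.000,0.443)–(4.000,0.272)
cell (3,2): code 1001 → (4.000,2.566)–(3.000,2.406)
cell (4,0): code 0110 → (4.000,0.272)–(5.000,0.792)
cell (4,2): code 1001 → (5.000,2.092)–(4.000,2.566)
cell (5,0): code 0010 → (5.000,0.792)–(5.164,1.000)
cell (5,1): code 0011 → (5.164,1.000)–(5.082,2.000)
cell (5,2): code 0001 → (5.082,2.000)–(5.000,2.092)
total: 10 segments, chained into 1 closed loop(s), length Σ = 8.260439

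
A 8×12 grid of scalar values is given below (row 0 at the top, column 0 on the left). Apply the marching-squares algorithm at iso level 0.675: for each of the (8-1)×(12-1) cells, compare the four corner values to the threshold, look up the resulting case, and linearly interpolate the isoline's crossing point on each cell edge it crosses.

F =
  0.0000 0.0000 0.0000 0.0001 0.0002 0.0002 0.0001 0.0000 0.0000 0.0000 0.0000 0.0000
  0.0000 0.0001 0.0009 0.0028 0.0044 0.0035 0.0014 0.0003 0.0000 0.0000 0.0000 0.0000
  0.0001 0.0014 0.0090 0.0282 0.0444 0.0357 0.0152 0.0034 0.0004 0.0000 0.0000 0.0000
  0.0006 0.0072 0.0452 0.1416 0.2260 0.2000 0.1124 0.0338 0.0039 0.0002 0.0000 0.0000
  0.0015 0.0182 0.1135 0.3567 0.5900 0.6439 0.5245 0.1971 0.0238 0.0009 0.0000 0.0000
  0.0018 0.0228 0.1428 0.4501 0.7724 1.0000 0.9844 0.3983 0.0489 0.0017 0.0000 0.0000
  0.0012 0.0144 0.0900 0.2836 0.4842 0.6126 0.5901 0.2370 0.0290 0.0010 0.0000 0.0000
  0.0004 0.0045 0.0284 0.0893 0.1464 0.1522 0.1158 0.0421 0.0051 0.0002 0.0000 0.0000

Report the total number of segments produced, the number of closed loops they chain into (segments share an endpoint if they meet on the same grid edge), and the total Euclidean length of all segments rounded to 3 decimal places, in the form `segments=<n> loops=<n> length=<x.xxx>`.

cell (4,3): code 0100 → (4.466,4.000)–(5.000,3.698)
cell (4,4): code 1100 → (4.087,5.000)–(4.466,4.000)
cell (4,5): code 1100 → (4.327,6.000)–(4.087,5.000)
cell (4,6): code 1000 → (5.000,6.528)–(4.327,6.000)
cell (5,3): code 0010 → (5.000,3.698)–(5.338,4.000)
cell (5,4): code 0011 → (5.338,4.000)–(5.839,5.000)
cell (5,5): code 0011 → (5.839,5.000)–(5.785,6.000)
cell (5,6): code 0001 → (5.785,6.000)–(5.000,6.528)
total: 8 segments, chained into 1 closed loop(s), length Σ = 7.085424

segments=8 loops=1 length=7.085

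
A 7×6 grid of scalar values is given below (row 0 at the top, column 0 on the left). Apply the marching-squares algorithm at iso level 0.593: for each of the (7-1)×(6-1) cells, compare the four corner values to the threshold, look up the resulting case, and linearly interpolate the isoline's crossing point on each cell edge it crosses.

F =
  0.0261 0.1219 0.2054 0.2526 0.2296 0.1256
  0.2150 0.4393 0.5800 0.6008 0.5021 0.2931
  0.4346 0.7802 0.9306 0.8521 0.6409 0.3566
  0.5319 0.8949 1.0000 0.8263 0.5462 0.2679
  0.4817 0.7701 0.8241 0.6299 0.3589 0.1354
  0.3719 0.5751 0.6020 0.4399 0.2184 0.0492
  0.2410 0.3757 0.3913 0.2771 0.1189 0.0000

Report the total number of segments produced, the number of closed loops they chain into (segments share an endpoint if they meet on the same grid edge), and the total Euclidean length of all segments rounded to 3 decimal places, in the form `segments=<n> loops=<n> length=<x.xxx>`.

segments=18 loops=1 length=12.444

cell (0,2): code 0100 → (0.978,3.000)–(1.000,2.625)
cell (0,3): code 1000 → (1.000,3.079)–(0.978,3.000)
cell (1,0): code 0100 → (1.451,1.000)–(2.000,0.458)
cell (1,1): code 1100 → (1.037,2.000)–(1.451,1.000)
cell (1,2): code 1110 → (1.000,2.625)–(1.037,2.000)
cell (1,3): code 1101 → (1.655,4.000)–(1.000,3.079)
cell (1,4): code 1000 → (2.000,4.168)–(1.655,4.000)
cell (2,0): code 0110 → (2.000,0.458)–(3.000,0.168)
cell (2,3): code 1011 → (3.000,3.833)–(2.506,4.000)
cell (2,4): code 0001 → (2.506,4.000)–(2.000,4.168)
cell (3,0): code 0110 → (3.000,0.168)–(4.000,0.386)
cell (3,3): code 1001 → (4.000,3.136)–(3.000,3.833)
cell (4,0): code 0010 → (4.000,0.386)–(4.908,1.000)
cell (4,1): code 0111 → (4.908,1.000)–(5.000,1.665)
cell (4,2): code 1011 → (5.000,2.056)–(4.194,3.000)
cell (4,3): code 0001 → (4.194,3.000)–(4.000,3.136)
cell (5,1): code 0010 → (5.000,1.665)–(5.043,2.000)
cell (5,2): code 0001 → (5.043,2.000)–(5.000,2.056)
total: 18 segments, chained into 1 closed loop(s), length Σ = 12.443877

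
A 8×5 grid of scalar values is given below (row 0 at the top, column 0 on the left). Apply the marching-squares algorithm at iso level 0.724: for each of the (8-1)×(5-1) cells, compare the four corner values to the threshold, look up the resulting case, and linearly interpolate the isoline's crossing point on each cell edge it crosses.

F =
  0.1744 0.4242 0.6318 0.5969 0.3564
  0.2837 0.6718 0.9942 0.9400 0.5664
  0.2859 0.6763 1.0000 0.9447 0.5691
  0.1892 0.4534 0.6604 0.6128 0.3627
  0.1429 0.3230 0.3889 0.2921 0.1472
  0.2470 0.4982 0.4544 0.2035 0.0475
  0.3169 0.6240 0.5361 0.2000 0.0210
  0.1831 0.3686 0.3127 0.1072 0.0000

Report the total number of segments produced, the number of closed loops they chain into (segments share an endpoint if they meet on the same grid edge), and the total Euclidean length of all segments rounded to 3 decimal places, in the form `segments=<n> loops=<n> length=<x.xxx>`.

segments=8 loops=1 length=8.060

cell (0,1): code 0100 → (0.254,2.000)–(1.000,1.162)
cell (0,2): code 1100 → (0.370,3.000)–(0.254,2.000)
cell (0,3): code 1000 → (1.000,3.578)–(0.370,3.000)
cell (1,1): code 0110 → (1.000,1.162)–(2.000,1.147)
cell (1,3): code 1001 → (2.000,3.588)–(1.000,3.578)
cell (2,1): code 0010 → (2.000,1.147)–(2.813,2.000)
cell (2,2): code 0011 → (2.813,2.000)–(2.665,3.000)
cell (2,3): code 0001 → (2.665,3.000)–(2.000,3.588)
total: 8 segments, chained into 1 closed loop(s), length Σ = 8.059511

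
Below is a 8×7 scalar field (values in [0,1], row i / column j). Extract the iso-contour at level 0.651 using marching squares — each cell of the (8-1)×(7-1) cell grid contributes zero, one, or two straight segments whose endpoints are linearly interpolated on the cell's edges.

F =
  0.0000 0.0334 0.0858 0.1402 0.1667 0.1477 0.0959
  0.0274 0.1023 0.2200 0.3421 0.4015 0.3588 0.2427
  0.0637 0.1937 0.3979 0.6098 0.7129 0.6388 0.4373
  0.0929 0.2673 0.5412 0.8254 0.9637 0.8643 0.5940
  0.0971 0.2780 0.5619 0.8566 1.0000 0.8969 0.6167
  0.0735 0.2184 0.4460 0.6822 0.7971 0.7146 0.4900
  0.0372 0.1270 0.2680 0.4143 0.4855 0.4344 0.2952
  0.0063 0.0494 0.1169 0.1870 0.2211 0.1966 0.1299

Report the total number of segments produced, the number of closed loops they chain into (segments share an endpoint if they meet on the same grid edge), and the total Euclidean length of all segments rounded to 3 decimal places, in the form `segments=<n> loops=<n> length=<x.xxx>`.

cell (1,3): code 0100 → (1.801,4.000)–(2.000,3.400)
cell (1,4): code 1000 → (2.000,4.835)–(1.801,4.000)
cell (2,2): code 0100 → (2.191,3.000)–(3.000,2.386)
cell (2,3): code 1110 → (2.000,3.400)–(2.191,3.000)
cell (2,4): code 1101 → (2.054,5.000)–(2.000,4.835)
cell (2,5): code 1000 → (3.000,5.789)–(2.054,5.000)
cell (3,2): code 0110 → (3.000,2.386)–(4.000,2.302)
cell (3,5): code 1001 → (4.000,5.878)–(3.000,5.789)
cell (4,2): code 0110 → (4.000,2.302)–(5.000,2.868)
cell (4,5): code 1001 → (5.000,5.283)–(4.000,5.878)
cell (5,2): code 0010 → (5.000,2.868)–(5.116,3.000)
cell (5,3): code 0011 → (5.116,3.000)–(5.469,4.000)
cell (5,4): code 0011 → (5.469,4.000)–(5.227,5.000)
cell (5,5): code 0001 → (5.227,5.000)–(5.000,5.283)
total: 14 segments, chained into 1 closed loop(s), length Σ = 11.302294

segments=14 loops=1 length=11.302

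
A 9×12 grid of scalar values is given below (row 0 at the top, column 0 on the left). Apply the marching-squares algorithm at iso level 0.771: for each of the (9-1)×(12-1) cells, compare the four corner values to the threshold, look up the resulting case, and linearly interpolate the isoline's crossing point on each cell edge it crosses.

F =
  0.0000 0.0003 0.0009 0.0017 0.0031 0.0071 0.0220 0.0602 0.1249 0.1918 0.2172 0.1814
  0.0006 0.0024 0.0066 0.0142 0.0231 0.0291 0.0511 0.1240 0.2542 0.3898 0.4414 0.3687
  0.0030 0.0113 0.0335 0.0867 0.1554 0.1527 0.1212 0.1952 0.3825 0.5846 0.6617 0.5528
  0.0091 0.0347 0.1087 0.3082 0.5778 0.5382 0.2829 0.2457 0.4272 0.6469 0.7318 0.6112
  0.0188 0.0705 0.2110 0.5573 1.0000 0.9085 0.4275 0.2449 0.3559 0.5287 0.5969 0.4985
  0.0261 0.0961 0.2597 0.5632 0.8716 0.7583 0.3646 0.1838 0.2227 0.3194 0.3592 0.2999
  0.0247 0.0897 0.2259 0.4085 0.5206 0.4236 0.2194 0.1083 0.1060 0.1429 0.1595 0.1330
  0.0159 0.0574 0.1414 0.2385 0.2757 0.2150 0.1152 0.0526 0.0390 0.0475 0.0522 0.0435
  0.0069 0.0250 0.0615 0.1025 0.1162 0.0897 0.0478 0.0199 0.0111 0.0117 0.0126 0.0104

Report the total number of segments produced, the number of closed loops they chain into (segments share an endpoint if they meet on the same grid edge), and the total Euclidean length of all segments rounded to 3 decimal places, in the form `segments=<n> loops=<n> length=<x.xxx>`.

segments=8 loops=1 length=5.717

cell (3,3): code 0100 → (3.458,4.000)–(4.000,3.483)
cell (3,4): code 1100 → (3.629,5.000)–(3.458,4.000)
cell (3,5): code 1000 → (4.000,5.286)–(3.629,5.000)
cell (4,3): code 0110 → (4.000,3.483)–(5.000,3.674)
cell (4,4): code 1011 → (5.000,4.888)–(4.915,5.000)
cell (4,5): code 0001 → (4.915,5.000)–(4.000,5.286)
cell (5,3): code 0010 → (5.000,3.674)–(5.287,4.000)
cell (5,4): code 0001 → (5.287,4.000)–(5.000,4.888)
total: 8 segments, chained into 1 closed loop(s), length Σ = 5.717439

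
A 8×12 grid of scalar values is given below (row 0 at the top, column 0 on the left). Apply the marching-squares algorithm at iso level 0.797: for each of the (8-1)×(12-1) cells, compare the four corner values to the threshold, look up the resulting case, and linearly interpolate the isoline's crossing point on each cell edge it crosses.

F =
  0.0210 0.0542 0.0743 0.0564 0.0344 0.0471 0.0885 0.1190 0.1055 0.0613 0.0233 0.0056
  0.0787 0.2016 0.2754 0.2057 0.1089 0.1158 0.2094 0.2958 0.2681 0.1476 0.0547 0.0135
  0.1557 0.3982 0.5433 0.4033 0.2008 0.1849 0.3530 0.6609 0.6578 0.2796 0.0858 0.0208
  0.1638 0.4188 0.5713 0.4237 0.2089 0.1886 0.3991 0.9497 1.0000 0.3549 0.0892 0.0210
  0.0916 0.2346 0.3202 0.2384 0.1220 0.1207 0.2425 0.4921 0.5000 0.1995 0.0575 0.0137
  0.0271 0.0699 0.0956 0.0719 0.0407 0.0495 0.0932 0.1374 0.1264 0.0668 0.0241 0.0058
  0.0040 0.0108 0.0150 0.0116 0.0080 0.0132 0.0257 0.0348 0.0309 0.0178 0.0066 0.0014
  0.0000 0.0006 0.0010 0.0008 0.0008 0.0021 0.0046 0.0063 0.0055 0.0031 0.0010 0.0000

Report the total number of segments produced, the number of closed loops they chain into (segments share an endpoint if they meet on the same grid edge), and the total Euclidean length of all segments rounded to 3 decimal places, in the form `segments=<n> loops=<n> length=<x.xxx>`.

segments=6 loops=1 length=4.221

cell (2,6): code 0100 → (2.471,7.000)–(3.000,6.723)
cell (2,7): code 1100 → (2.407,8.000)–(2.471,7.000)
cell (2,8): code 1000 → (3.000,8.315)–(2.407,8.000)
cell (3,6): code 0010 → (3.000,6.723)–(3.334,7.000)
cell (3,7): code 0011 → (3.334,7.000)–(3.406,8.000)
cell (3,8): code 0001 → (3.406,8.000)–(3.000,8.315)
total: 6 segments, chained into 1 closed loop(s), length Σ = 4.220834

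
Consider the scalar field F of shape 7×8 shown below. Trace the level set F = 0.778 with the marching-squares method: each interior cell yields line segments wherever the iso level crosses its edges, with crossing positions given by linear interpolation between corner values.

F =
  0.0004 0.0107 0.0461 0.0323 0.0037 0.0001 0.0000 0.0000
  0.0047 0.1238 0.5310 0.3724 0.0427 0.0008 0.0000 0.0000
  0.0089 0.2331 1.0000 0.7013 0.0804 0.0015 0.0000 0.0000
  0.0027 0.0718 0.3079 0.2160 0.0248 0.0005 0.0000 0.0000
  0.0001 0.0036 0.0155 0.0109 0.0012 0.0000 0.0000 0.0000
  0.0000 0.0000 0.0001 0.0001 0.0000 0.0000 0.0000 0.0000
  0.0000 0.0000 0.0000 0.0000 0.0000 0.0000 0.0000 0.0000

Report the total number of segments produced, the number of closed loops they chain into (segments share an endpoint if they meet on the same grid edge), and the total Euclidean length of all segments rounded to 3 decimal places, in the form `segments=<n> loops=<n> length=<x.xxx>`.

segments=4 loops=1 length=2.678

cell (1,1): code 0100 → (1.527,2.000)–(2.000,1.711)
cell (1,2): code 1000 → (2.000,2.743)–(1.527,2.000)
cell (2,1): code 0010 → (2.000,1.711)–(2.321,2.000)
cell (2,2): code 0001 → (2.321,2.000)–(2.000,2.743)
total: 4 segments, chained into 1 closed loop(s), length Σ = 2.677559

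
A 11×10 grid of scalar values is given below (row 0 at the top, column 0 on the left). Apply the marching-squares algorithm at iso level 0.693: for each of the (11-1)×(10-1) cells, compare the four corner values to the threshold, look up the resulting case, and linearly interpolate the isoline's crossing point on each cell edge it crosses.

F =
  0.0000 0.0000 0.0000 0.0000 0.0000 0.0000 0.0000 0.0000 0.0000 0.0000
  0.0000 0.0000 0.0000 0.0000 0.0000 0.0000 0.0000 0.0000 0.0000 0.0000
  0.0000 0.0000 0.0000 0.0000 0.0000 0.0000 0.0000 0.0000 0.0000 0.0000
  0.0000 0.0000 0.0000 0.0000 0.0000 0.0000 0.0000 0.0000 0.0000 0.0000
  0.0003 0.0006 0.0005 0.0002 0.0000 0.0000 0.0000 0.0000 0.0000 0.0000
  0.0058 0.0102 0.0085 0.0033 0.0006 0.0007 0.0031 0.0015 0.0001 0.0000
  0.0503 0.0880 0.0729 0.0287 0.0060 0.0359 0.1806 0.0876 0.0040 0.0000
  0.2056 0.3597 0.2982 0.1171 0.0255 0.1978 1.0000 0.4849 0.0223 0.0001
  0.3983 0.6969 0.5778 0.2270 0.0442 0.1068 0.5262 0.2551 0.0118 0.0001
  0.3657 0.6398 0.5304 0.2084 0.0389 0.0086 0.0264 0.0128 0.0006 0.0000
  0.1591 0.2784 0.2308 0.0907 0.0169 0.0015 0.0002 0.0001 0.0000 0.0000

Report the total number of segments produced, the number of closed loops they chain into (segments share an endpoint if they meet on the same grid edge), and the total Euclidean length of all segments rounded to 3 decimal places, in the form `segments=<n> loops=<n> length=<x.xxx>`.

cell (6,5): code 0100 → (6.625,6.000)–(7.000,5.617)
cell (6,6): code 1000 → (7.000,6.596)–(6.625,6.000)
cell (7,0): code 0100 → (7.988,1.000)–(8.000,0.987)
cell (7,1): code 1000 → (8.000,1.033)–(7.988,1.000)
cell (7,5): code 0010 → (7.000,5.617)–(7.648,6.000)
cell (7,6): code 0001 → (7.648,6.000)–(7.000,6.596)
cell (8,0): code 0010 → (8.000,0.987)–(8.068,1.000)
cell (8,1): code 0001 → (8.068,1.000)–(8.000,1.033)
total: 8 segments, chained into 2 closed loop(s), length Σ = 3.069910

segments=8 loops=2 length=3.070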